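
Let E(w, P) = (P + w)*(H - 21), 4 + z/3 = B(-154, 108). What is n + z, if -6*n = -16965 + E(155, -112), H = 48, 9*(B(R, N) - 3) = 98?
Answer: 7991/3 ≈ 2663.7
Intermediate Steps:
B(R, N) = 125/9 (B(R, N) = 3 + (1/9)*98 = 3 + 98/9 = 125/9)
z = 89/3 (z = -12 + 3*(125/9) = -12 + 125/3 = 89/3 ≈ 29.667)
E(w, P) = 27*P + 27*w (E(w, P) = (P + w)*(48 - 21) = (P + w)*27 = 27*P + 27*w)
n = 2634 (n = -(-16965 + (27*(-112) + 27*155))/6 = -(-16965 + (-3024 + 4185))/6 = -(-16965 + 1161)/6 = -1/6*(-15804) = 2634)
n + z = 2634 + 89/3 = 7991/3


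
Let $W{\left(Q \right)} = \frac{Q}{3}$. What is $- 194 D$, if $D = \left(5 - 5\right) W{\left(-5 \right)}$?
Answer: $0$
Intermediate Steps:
$W{\left(Q \right)} = \frac{Q}{3}$ ($W{\left(Q \right)} = Q \frac{1}{3} = \frac{Q}{3}$)
$D = 0$ ($D = \left(5 - 5\right) \frac{1}{3} \left(-5\right) = 0 \left(- \frac{5}{3}\right) = 0$)
$- 194 D = \left(-194\right) 0 = 0$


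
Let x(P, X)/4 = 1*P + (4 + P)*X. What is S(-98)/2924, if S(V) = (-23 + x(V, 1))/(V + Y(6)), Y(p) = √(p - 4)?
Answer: 38759/14038124 + 791*√2/28076248 ≈ 0.0028008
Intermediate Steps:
x(P, X) = 4*P + 4*X*(4 + P) (x(P, X) = 4*(1*P + (4 + P)*X) = 4*(P + X*(4 + P)) = 4*P + 4*X*(4 + P))
Y(p) = √(-4 + p)
S(V) = (-7 + 8*V)/(V + √2) (S(V) = (-23 + (4*V + 16*1 + 4*V*1))/(V + √(-4 + 6)) = (-23 + (4*V + 16 + 4*V))/(V + √2) = (-23 + (16 + 8*V))/(V + √2) = (-7 + 8*V)/(V + √2))
S(-98)/2924 = ((-7 + 8*(-98))/(-98 + √2))/2924 = ((-7 - 784)/(-98 + √2))*(1/2924) = (-791/(-98 + √2))*(1/2924) = -791/(-98 + √2)*(1/2924) = -791/(2924*(-98 + √2))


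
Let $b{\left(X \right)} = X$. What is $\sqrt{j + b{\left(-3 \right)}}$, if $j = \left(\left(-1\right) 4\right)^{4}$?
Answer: $\sqrt{253} \approx 15.906$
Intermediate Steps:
$j = 256$ ($j = \left(-4\right)^{4} = 256$)
$\sqrt{j + b{\left(-3 \right)}} = \sqrt{256 - 3} = \sqrt{253}$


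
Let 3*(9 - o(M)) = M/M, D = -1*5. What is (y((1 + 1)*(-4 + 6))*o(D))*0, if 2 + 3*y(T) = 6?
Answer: 0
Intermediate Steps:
D = -5
y(T) = 4/3 (y(T) = -⅔ + (⅓)*6 = -⅔ + 2 = 4/3)
o(M) = 26/3 (o(M) = 9 - M/(3*M) = 9 - ⅓*1 = 9 - ⅓ = 26/3)
(y((1 + 1)*(-4 + 6))*o(D))*0 = ((4/3)*(26/3))*0 = (104/9)*0 = 0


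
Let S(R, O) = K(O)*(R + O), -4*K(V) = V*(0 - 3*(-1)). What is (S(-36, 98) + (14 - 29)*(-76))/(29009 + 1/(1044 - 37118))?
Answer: -41088286/348823555 ≈ -0.11779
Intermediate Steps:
K(V) = -3*V/4 (K(V) = -V*(0 - 3*(-1))/4 = -V*(0 + 3)/4 = -V*3/4 = -3*V/4)
S(R, O) = -3*O*(O + R)/4 (S(R, O) = (-3*O/4)*(R + O) = (-3*O/4)*(O + R) = -3*O*(O + R)/4)
(S(-36, 98) + (14 - 29)*(-76))/(29009 + 1/(1044 - 37118)) = (-¾*98*(98 - 36) + (14 - 29)*(-76))/(29009 + 1/(1044 - 37118)) = (-¾*98*62 - 15*(-76))/(29009 + 1/(-36074)) = (-4557 + 1140)/(29009 - 1/36074) = -3417/1046470665/36074 = -3417*36074/1046470665 = -41088286/348823555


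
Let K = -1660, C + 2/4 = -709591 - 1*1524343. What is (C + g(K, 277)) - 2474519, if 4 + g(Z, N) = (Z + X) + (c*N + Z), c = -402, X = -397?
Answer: -9647057/2 ≈ -4.8235e+6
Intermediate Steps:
C = -4467869/2 (C = -½ + (-709591 - 1*1524343) = -½ + (-709591 - 1524343) = -½ - 2233934 = -4467869/2 ≈ -2.2339e+6)
g(Z, N) = -401 - 402*N + 2*Z (g(Z, N) = -4 + ((Z - 397) + (-402*N + Z)) = -4 + ((-397 + Z) + (Z - 402*N)) = -4 + (-397 - 402*N + 2*Z) = -401 - 402*N + 2*Z)
(C + g(K, 277)) - 2474519 = (-4467869/2 + (-401 - 402*277 + 2*(-1660))) - 2474519 = (-4467869/2 + (-401 - 111354 - 3320)) - 2474519 = (-4467869/2 - 115075) - 2474519 = -4698019/2 - 2474519 = -9647057/2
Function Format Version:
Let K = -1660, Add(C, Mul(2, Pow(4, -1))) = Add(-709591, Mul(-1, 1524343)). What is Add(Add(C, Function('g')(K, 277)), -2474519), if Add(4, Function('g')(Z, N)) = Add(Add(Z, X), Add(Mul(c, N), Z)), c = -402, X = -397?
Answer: Rational(-9647057, 2) ≈ -4.8235e+6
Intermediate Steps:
C = Rational(-4467869, 2) (C = Add(Rational(-1, 2), Add(-709591, Mul(-1, 1524343))) = Add(Rational(-1, 2), Add(-709591, -1524343)) = Add(Rational(-1, 2), -2233934) = Rational(-4467869, 2) ≈ -2.2339e+6)
Function('g')(Z, N) = Add(-401, Mul(-402, N), Mul(2, Z)) (Function('g')(Z, N) = Add(-4, Add(Add(Z, -397), Add(Mul(-402, N), Z))) = Add(-4, Add(Add(-397, Z), Add(Z, Mul(-402, N)))) = Add(-4, Add(-397, Mul(-402, N), Mul(2, Z))) = Add(-401, Mul(-402, N), Mul(2, Z)))
Add(Add(C, Function('g')(K, 277)), -2474519) = Add(Add(Rational(-4467869, 2), Add(-401, Mul(-402, 277), Mul(2, -1660))), -2474519) = Add(Add(Rational(-4467869, 2), Add(-401, -111354, -3320)), -2474519) = Add(Add(Rational(-4467869, 2), -115075), -2474519) = Add(Rational(-4698019, 2), -2474519) = Rational(-9647057, 2)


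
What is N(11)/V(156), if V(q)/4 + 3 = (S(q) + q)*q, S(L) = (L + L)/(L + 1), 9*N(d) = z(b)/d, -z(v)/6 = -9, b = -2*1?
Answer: 157/28372322 ≈ 5.5336e-6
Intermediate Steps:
b = -2
z(v) = 54 (z(v) = -6*(-9) = 54)
N(d) = 6/d (N(d) = (54/d)/9 = 6/d)
S(L) = 2*L/(1 + L) (S(L) = (2*L)/(1 + L) = 2*L/(1 + L))
V(q) = -12 + 4*q*(q + 2*q/(1 + q)) (V(q) = -12 + 4*((2*q/(1 + q) + q)*q) = -12 + 4*((q + 2*q/(1 + q))*q) = -12 + 4*(q*(q + 2*q/(1 + q))) = -12 + 4*q*(q + 2*q/(1 + q)))
N(11)/V(156) = (6/11)/((4*(2*156² + (1 + 156)*(-3 + 156²))/(1 + 156))) = (6*(1/11))/((4*(2*24336 + 157*(-3 + 24336))/157)) = 6/(11*((4*(1/157)*(48672 + 157*24333)))) = 6/(11*((4*(1/157)*(48672 + 3820281)))) = 6/(11*((4*(1/157)*3868953))) = 6/(11*(15475812/157)) = (6/11)*(157/15475812) = 157/28372322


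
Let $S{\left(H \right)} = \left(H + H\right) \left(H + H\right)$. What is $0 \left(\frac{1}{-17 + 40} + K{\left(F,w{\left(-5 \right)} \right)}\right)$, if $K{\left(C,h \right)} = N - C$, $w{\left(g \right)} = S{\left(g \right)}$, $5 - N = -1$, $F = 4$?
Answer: $0$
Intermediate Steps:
$N = 6$ ($N = 5 - -1 = 5 + 1 = 6$)
$S{\left(H \right)} = 4 H^{2}$ ($S{\left(H \right)} = 2 H 2 H = 4 H^{2}$)
$w{\left(g \right)} = 4 g^{2}$
$K{\left(C,h \right)} = 6 - C$
$0 \left(\frac{1}{-17 + 40} + K{\left(F,w{\left(-5 \right)} \right)}\right) = 0 \left(\frac{1}{-17 + 40} + \left(6 - 4\right)\right) = 0 \left(\frac{1}{23} + \left(6 - 4\right)\right) = 0 \left(\frac{1}{23} + 2\right) = 0 \cdot \frac{47}{23} = 0$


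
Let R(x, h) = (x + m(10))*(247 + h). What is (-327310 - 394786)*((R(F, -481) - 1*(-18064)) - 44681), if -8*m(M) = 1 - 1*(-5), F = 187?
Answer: 50690778152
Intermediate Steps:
m(M) = -¾ (m(M) = -(1 - 1*(-5))/8 = -(1 + 5)/8 = -⅛*6 = -¾)
R(x, h) = (247 + h)*(-¾ + x) (R(x, h) = (x - ¾)*(247 + h) = (-¾ + x)*(247 + h) = (247 + h)*(-¾ + x))
(-327310 - 394786)*((R(F, -481) - 1*(-18064)) - 44681) = (-327310 - 394786)*(((-741/4 + 247*187 - ¾*(-481) - 481*187) - 1*(-18064)) - 44681) = -722096*(((-741/4 + 46189 + 1443/4 - 89947) + 18064) - 44681) = -722096*((-87165/2 + 18064) - 44681) = -722096*(-51037/2 - 44681) = -722096*(-140399/2) = 50690778152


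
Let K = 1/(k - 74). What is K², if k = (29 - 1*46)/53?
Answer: 2809/15515721 ≈ 0.00018104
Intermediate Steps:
k = -17/53 (k = (29 - 46)*(1/53) = -17*1/53 = -17/53 ≈ -0.32075)
K = -53/3939 (K = 1/(-17/53 - 74) = 1/(-3939/53) = -53/3939 ≈ -0.013455)
K² = (-53/3939)² = 2809/15515721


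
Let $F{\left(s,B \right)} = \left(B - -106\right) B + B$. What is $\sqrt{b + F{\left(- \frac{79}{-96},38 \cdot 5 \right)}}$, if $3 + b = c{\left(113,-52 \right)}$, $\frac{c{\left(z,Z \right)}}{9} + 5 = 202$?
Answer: $10 \sqrt{582} \approx 241.25$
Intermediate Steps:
$c{\left(z,Z \right)} = 1773$ ($c{\left(z,Z \right)} = -45 + 9 \cdot 202 = -45 + 1818 = 1773$)
$b = 1770$ ($b = -3 + 1773 = 1770$)
$F{\left(s,B \right)} = B + B \left(106 + B\right)$ ($F{\left(s,B \right)} = \left(B + 106\right) B + B = \left(106 + B\right) B + B = B \left(106 + B\right) + B = B + B \left(106 + B\right)$)
$\sqrt{b + F{\left(- \frac{79}{-96},38 \cdot 5 \right)}} = \sqrt{1770 + 38 \cdot 5 \left(107 + 38 \cdot 5\right)} = \sqrt{1770 + 190 \left(107 + 190\right)} = \sqrt{1770 + 190 \cdot 297} = \sqrt{1770 + 56430} = \sqrt{58200} = 10 \sqrt{582}$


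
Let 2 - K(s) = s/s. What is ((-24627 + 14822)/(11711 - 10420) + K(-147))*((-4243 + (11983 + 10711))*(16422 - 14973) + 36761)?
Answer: -227939021640/1291 ≈ -1.7656e+8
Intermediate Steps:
K(s) = 1 (K(s) = 2 - s/s = 2 - 1*1 = 2 - 1 = 1)
((-24627 + 14822)/(11711 - 10420) + K(-147))*((-4243 + (11983 + 10711))*(16422 - 14973) + 36761) = ((-24627 + 14822)/(11711 - 10420) + 1)*((-4243 + (11983 + 10711))*(16422 - 14973) + 36761) = (-9805/1291 + 1)*((-4243 + 22694)*1449 + 36761) = (-9805*1/1291 + 1)*(18451*1449 + 36761) = (-9805/1291 + 1)*(26735499 + 36761) = -8514/1291*26772260 = -227939021640/1291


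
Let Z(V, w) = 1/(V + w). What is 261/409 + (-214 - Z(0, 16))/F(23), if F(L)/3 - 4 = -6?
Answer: 1425881/39264 ≈ 36.315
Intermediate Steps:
F(L) = -6 (F(L) = 12 + 3*(-6) = 12 - 18 = -6)
261/409 + (-214 - Z(0, 16))/F(23) = 261/409 + (-214 - 1/(0 + 16))/(-6) = 261*(1/409) + (-214 - 1/16)*(-1/6) = 261/409 + (-214 - 1*1/16)*(-1/6) = 261/409 + (-214 - 1/16)*(-1/6) = 261/409 - 3425/16*(-1/6) = 261/409 + 3425/96 = 1425881/39264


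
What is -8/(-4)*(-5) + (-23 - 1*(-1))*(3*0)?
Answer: -10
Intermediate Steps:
-8/(-4)*(-5) + (-23 - 1*(-1))*(3*0) = -8*(-1)/4*(-5) + (-23 + 1)*0 = -4*(-1/2)*(-5) - 22*0 = 2*(-5) + 0 = -10 + 0 = -10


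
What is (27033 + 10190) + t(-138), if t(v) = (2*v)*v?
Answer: 75311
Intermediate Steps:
t(v) = 2*v²
(27033 + 10190) + t(-138) = (27033 + 10190) + 2*(-138)² = 37223 + 2*19044 = 37223 + 38088 = 75311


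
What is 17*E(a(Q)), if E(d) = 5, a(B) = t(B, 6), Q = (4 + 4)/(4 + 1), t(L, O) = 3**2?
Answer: 85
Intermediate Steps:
t(L, O) = 9
Q = 8/5 ≈ 1.6000
a(B) = 9
17*E(a(Q)) = 17*5 = 85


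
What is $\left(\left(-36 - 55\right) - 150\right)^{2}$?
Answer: $58081$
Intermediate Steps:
$\left(\left(-36 - 55\right) - 150\right)^{2} = \left(-91 - 150\right)^{2} = \left(-241\right)^{2} = 58081$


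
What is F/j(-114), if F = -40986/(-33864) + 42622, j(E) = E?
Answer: -240565399/643416 ≈ -373.89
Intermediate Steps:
F = 240565399/5644 (F = -40986*(-1/33864) + 42622 = 6831/5644 + 42622 = 240565399/5644 ≈ 42623.)
F/j(-114) = (240565399/5644)/(-114) = (240565399/5644)*(-1/114) = -240565399/643416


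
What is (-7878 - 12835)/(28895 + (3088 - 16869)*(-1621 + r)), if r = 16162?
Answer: 20713/200360626 ≈ 0.00010338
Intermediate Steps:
(-7878 - 12835)/(28895 + (3088 - 16869)*(-1621 + r)) = (-7878 - 12835)/(28895 + (3088 - 16869)*(-1621 + 16162)) = -20713/(28895 - 13781*14541) = -20713/(28895 - 200389521) = -20713/(-200360626) = -20713*(-1/200360626) = 20713/200360626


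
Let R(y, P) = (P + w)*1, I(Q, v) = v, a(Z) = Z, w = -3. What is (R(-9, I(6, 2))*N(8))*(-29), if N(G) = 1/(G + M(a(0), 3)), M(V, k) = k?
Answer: 29/11 ≈ 2.6364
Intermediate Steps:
R(y, P) = -3 + P (R(y, P) = (P - 3)*1 = (-3 + P)*1 = -3 + P)
N(G) = 1/(3 + G) (N(G) = 1/(G + 3) = 1/(3 + G))
(R(-9, I(6, 2))*N(8))*(-29) = ((-3 + 2)/(3 + 8))*(-29) = -1/11*(-29) = 29/11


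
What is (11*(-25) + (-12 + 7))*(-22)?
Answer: 6160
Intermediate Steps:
(11*(-25) + (-12 + 7))*(-22) = (-275 - 5)*(-22) = -280*(-22) = 6160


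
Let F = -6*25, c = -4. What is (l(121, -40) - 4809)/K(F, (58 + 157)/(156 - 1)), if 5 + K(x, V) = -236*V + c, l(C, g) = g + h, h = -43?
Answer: 151652/10427 ≈ 14.544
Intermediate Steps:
F = -150
l(C, g) = -43 + g (l(C, g) = g - 43 = -43 + g)
K(x, V) = -9 - 236*V (K(x, V) = -5 + (-236*V - 4) = -5 + (-4 - 236*V) = -9 - 236*V)
(l(121, -40) - 4809)/K(F, (58 + 157)/(156 - 1)) = ((-43 - 40) - 4809)/(-9 - 236*(58 + 157)/(156 - 1)) = (-83 - 4809)/(-9 - 50740/155) = -4892/(-9 - 50740/155) = -4892/(-9 - 236*43/31) = -4892/(-9 - 10148/31) = -4892/(-10427/31) = -4892*(-31/10427) = 151652/10427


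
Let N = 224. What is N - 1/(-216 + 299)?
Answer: 18591/83 ≈ 223.99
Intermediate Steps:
N - 1/(-216 + 299) = 224 - 1/(-216 + 299) = 224 - 1/83 = 18591/83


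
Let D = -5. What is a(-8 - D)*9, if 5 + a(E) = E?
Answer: -72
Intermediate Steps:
a(E) = -5 + E
a(-8 - D)*9 = (-5 + (-8 - 1*(-5)))*9 = (-5 + (-8 + 5))*9 = (-5 - 3)*9 = -8*9 = -72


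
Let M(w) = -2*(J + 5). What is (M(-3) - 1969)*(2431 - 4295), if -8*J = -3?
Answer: 3690254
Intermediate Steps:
J = 3/8 (J = -⅛*(-3) = 3/8 ≈ 0.37500)
M(w) = -43/4 (M(w) = -2*(3/8 + 5) = -2*43/8 = -43/4)
(M(-3) - 1969)*(2431 - 4295) = (-43/4 - 1969)*(2431 - 4295) = -7919/4*(-1864) = 3690254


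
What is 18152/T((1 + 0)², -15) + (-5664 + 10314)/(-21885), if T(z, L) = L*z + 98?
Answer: 26458038/121097 ≈ 218.49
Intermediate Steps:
T(z, L) = 98 + L*z
18152/T((1 + 0)², -15) + (-5664 + 10314)/(-21885) = 18152/(98 - 15*(1 + 0)²) + (-5664 + 10314)/(-21885) = 18152/(98 - 15*1²) + 4650*(-1/21885) = 18152/(98 - 15*1) - 310/1459 = 18152/(98 - 15) - 310/1459 = 18152/83 - 310/1459 = 26458038/121097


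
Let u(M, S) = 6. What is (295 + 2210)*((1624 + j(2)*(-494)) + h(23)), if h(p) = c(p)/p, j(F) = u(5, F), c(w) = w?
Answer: -3354195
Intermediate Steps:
j(F) = 6
h(p) = 1 (h(p) = p/p = 1)
(295 + 2210)*((1624 + j(2)*(-494)) + h(23)) = (295 + 2210)*((1624 + 6*(-494)) + 1) = 2505*((1624 - 2964) + 1) = 2505*(-1340 + 1) = 2505*(-1339) = -3354195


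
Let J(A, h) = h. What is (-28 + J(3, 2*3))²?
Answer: 484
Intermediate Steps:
(-28 + J(3, 2*3))² = (-28 + 2*3)² = (-28 + 6)² = (-22)² = 484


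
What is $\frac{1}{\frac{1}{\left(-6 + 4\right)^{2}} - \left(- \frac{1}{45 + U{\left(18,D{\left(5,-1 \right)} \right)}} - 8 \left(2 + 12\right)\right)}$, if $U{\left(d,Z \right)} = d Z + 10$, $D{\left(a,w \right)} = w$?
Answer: $\frac{148}{16617} \approx 0.0089065$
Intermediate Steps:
$U{\left(d,Z \right)} = 10 + Z d$ ($U{\left(d,Z \right)} = Z d + 10 = 10 + Z d$)
$\frac{1}{\frac{1}{\left(-6 + 4\right)^{2}} - \left(- \frac{1}{45 + U{\left(18,D{\left(5,-1 \right)} \right)}} - 8 \left(2 + 12\right)\right)} = \frac{1}{\frac{1}{\left(-6 + 4\right)^{2}} + \left(\frac{1}{45 + \left(10 - 18\right)} - - 8 \left(2 + 12\right)\right)} = \frac{1}{\frac{1}{\left(-2\right)^{2}} + \left(\frac{1}{45 + \left(10 - 18\right)} - \left(-8\right) 14\right)} = \frac{1}{\frac{1}{4} + \left(\frac{1}{45 - 8} - -112\right)} = \frac{1}{\frac{1}{4} + \left(\frac{1}{37} + 112\right)} = \frac{1}{\frac{1}{4} + \frac{4145}{37}} = \frac{1}{\frac{16617}{148}} = \frac{148}{16617}$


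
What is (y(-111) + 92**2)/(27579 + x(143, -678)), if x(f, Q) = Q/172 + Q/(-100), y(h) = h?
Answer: 8979475/29650476 ≈ 0.30284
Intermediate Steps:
x(f, Q) = -9*Q/2150 (x(f, Q) = Q*(1/172) + Q*(-1/100) = Q/172 - Q/100 = -9*Q/2150)
(y(-111) + 92**2)/(27579 + x(143, -678)) = (-111 + 92**2)/(27579 - 9/2150*(-678)) = (-111 + 8464)/(27579 + 3051/1075) = 8353/(29650476/1075) = 8353*(1075/29650476) = 8979475/29650476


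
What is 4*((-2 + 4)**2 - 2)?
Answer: 8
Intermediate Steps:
4*((-2 + 4)**2 - 2) = 4*(2**2 - 2) = 4*(4 - 2) = 4*2 = 8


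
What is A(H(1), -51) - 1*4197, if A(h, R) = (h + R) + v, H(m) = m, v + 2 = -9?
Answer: -4258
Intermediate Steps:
v = -11 (v = -2 - 9 = -11)
A(h, R) = -11 + R + h (A(h, R) = (h + R) - 11 = (R + h) - 11 = -11 + R + h)
A(H(1), -51) - 1*4197 = (-11 - 51 + 1) - 1*4197 = -61 - 4197 = -4258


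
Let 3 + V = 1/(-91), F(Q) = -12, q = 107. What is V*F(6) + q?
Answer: 13025/91 ≈ 143.13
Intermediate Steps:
V = -274/91 (V = -3 + 1/(-91) = -3 - 1/91 = -274/91 ≈ -3.0110)
V*F(6) + q = -274/91*(-12) + 107 = 3288/91 + 107 = 13025/91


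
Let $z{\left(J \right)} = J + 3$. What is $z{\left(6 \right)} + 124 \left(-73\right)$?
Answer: $-9043$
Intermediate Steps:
$z{\left(J \right)} = 3 + J$
$z{\left(6 \right)} + 124 \left(-73\right) = \left(3 + 6\right) + 124 \left(-73\right) = 9 - 9052 = -9043$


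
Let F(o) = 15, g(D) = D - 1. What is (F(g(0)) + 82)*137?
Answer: 13289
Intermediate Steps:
g(D) = -1 + D
(F(g(0)) + 82)*137 = (15 + 82)*137 = 97*137 = 13289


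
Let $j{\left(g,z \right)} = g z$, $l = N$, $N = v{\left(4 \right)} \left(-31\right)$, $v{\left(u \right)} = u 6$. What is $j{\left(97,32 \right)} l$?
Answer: $-2309376$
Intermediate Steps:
$v{\left(u \right)} = 6 u$
$N = -744$ ($N = 6 \cdot 4 \left(-31\right) = 24 \left(-31\right) = -744$)
$l = -744$
$j{\left(97,32 \right)} l = 97 \cdot 32 \left(-744\right) = 3104 \left(-744\right) = -2309376$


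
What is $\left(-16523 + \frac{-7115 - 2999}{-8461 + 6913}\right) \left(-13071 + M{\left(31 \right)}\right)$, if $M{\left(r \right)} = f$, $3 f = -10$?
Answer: $\frac{501416830135}{2322} \approx 2.1594 \cdot 10^{8}$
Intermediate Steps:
$f = - \frac{10}{3}$ ($f = \frac{1}{3} \left(-10\right) = - \frac{10}{3} \approx -3.3333$)
$M{\left(r \right)} = - \frac{10}{3}$
$\left(-16523 + \frac{-7115 - 2999}{-8461 + 6913}\right) \left(-13071 + M{\left(31 \right)}\right) = \left(-16523 + \frac{-7115 - 2999}{-8461 + 6913}\right) \left(-13071 - \frac{10}{3}\right) = \left(-16523 - \frac{10114}{-1548}\right) \left(- \frac{39223}{3}\right) = \left(-16523 - - \frac{5057}{774}\right) \left(- \frac{39223}{3}\right) = \left(-16523 + \frac{5057}{774}\right) \left(- \frac{39223}{3}\right) = \left(- \frac{12783745}{774}\right) \left(- \frac{39223}{3}\right) = \frac{501416830135}{2322}$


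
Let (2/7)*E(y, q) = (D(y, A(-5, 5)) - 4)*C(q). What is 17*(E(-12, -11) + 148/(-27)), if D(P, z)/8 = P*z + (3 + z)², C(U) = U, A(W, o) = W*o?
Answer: -110767478/27 ≈ -4.1025e+6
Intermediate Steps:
D(P, z) = 8*(3 + z)² + 8*P*z (D(P, z) = 8*(P*z + (3 + z)²) = 8*((3 + z)² + P*z) = 8*(3 + z)² + 8*P*z)
E(y, q) = 7*q*(3868 - 200*y)/2 (E(y, q) = 7*(((8*(3 - 5*5)² + 8*y*(-5*5)) - 4)*q)/2 = 7*(((8*(3 - 25)² + 8*y*(-25)) - 4)*q)/2 = 7*(((8*(-22)² - 200*y) - 4)*q)/2 = 7*(((8*484 - 200*y) - 4)*q)/2 = 7*(((3872 - 200*y) - 4)*q)/2 = 7*((3868 - 200*y)*q)/2 = 7*(q*(3868 - 200*y))/2 = 7*q*(3868 - 200*y)/2)
17*(E(-12, -11) + 148/(-27)) = 17*(14*(-11)*(967 - 50*(-12)) + 148/(-27)) = 17*(14*(-11)*(967 + 600) + 148*(-1/27)) = 17*(14*(-11)*1567 - 148/27) = 17*(-241318 - 148/27) = 17*(-6515734/27) = -110767478/27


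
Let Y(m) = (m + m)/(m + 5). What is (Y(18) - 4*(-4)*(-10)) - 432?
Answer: -13580/23 ≈ -590.43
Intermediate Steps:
Y(m) = 2*m/(5 + m) (Y(m) = (2*m)/(5 + m) = 2*m/(5 + m))
(Y(18) - 4*(-4)*(-10)) - 432 = (2*18/(5 + 18) - 4*(-4)*(-10)) - 432 = (2*18/23 + 16*(-10)) - 432 = (2*18*(1/23) - 160) - 432 = (36/23 - 160) - 432 = -3644/23 - 432 = -13580/23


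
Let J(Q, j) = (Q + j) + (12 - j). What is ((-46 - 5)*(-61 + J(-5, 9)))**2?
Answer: 7584516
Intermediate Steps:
J(Q, j) = 12 + Q
((-46 - 5)*(-61 + J(-5, 9)))**2 = ((-46 - 5)*(-61 + (12 - 5)))**2 = (-51*(-61 + 7))**2 = (-51*(-54))**2 = 2754**2 = 7584516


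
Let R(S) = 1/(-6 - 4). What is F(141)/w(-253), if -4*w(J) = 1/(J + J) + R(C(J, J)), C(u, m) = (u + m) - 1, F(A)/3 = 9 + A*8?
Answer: 5753220/43 ≈ 1.3380e+5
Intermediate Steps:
F(A) = 27 + 24*A (F(A) = 3*(9 + A*8) = 3*(9 + 8*A) = 27 + 24*A)
C(u, m) = -1 + m + u (C(u, m) = (m + u) - 1 = -1 + m + u)
R(S) = -⅒ (R(S) = 1/(-10) = -⅒)
w(J) = 1/40 - 1/(8*J) (w(J) = -(1/(J + J) - ⅒)/4 = -(1/(2*J) - ⅒)/4 = -(-⅒ + 1/(2*J))/4 = 1/40 - 1/(8*J))
F(141)/w(-253) = (27 + 24*141)/(((1/40)*(-5 - 253)/(-253))) = (27 + 3384)/(((1/40)*(-1/253)*(-258))) = 3411/(129/5060) = 3411*(5060/129) = 5753220/43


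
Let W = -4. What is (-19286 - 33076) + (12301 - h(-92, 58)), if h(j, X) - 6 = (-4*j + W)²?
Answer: -172563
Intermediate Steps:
h(j, X) = 6 + (-4 - 4*j)² (h(j, X) = 6 + (-4*j - 4)² = 6 + (-4 - 4*j)²)
(-19286 - 33076) + (12301 - h(-92, 58)) = (-19286 - 33076) + (12301 - (6 + 16*(1 - 92)²)) = -52362 + (12301 - (6 + 16*(-91)²)) = -52362 + (12301 - (6 + 16*8281)) = -52362 + (12301 - (6 + 132496)) = -52362 + (12301 - 1*132502) = -52362 + (12301 - 132502) = -52362 - 120201 = -172563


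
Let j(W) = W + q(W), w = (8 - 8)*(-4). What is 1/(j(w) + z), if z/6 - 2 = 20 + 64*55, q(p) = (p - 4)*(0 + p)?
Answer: 1/21252 ≈ 4.7054e-5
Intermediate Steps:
q(p) = p*(-4 + p) (q(p) = (-4 + p)*p = p*(-4 + p))
w = 0 (w = 0*(-4) = 0)
z = 21252 (z = 12 + 6*(20 + 64*55) = 12 + 6*(20 + 3520) = 12 + 6*3540 = 12 + 21240 = 21252)
j(W) = W + W*(-4 + W)
1/(j(w) + z) = 1/(0*(-3 + 0) + 21252) = 1/(0*(-3) + 21252) = 1/(0 + 21252) = 1/21252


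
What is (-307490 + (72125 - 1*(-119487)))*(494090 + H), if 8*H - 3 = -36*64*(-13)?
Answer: -230752206825/4 ≈ -5.7688e+10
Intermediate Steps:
H = 29955/8 (H = 3/8 + (-36*64*(-13))/8 = 3/8 + (-2304*(-13))/8 = 3/8 + (1/8)*29952 = 3/8 + 3744 = 29955/8 ≈ 3744.4)
(-307490 + (72125 - 1*(-119487)))*(494090 + H) = (-307490 + (72125 - 1*(-119487)))*(494090 + 29955/8) = (-307490 + (72125 + 119487))*(3982675/8) = (-307490 + 191612)*(3982675/8) = -115878*3982675/8 = -230752206825/4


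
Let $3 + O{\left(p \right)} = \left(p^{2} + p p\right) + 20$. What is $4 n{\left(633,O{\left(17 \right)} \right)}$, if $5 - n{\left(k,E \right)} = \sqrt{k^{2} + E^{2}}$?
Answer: $20 - 4 \sqrt{754714} \approx -3455.0$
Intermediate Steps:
$O{\left(p \right)} = 17 + 2 p^{2}$ ($O{\left(p \right)} = -3 + \left(\left(p^{2} + p p\right) + 20\right) = -3 + \left(\left(p^{2} + p^{2}\right) + 20\right) = -3 + \left(2 p^{2} + 20\right) = -3 + \left(20 + 2 p^{2}\right) = 17 + 2 p^{2}$)
$n{\left(k,E \right)} = 5 - \sqrt{E^{2} + k^{2}}$ ($n{\left(k,E \right)} = 5 - \sqrt{k^{2} + E^{2}} = 5 - \sqrt{E^{2} + k^{2}}$)
$4 n{\left(633,O{\left(17 \right)} \right)} = 4 \left(5 - \sqrt{\left(17 + 2 \cdot 17^{2}\right)^{2} + 633^{2}}\right) = 4 \left(5 - \sqrt{\left(17 + 2 \cdot 289\right)^{2} + 400689}\right) = 4 \left(5 - \sqrt{\left(17 + 578\right)^{2} + 400689}\right) = 4 \left(5 - \sqrt{595^{2} + 400689}\right) = 4 \left(5 - \sqrt{354025 + 400689}\right) = 4 \left(5 - \sqrt{754714}\right) = 20 - 4 \sqrt{754714}$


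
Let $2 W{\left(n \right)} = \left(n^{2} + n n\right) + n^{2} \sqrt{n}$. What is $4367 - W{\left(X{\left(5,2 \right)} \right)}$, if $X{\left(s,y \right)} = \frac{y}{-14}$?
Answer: $\frac{213982}{49} - \frac{i \sqrt{7}}{686} \approx 4367.0 - 0.0038568 i$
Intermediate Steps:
$X{\left(s,y \right)} = - \frac{y}{14}$ ($X{\left(s,y \right)} = y \left(- \frac{1}{14}\right) = - \frac{y}{14}$)
$W{\left(n \right)} = n^{2} + \frac{n^{\frac{5}{2}}}{2}$ ($W{\left(n \right)} = \frac{\left(n^{2} + n n\right) + n^{2} \sqrt{n}}{2} = \frac{\left(n^{2} + n^{2}\right) + n^{\frac{5}{2}}}{2} = \frac{2 n^{2} + n^{\frac{5}{2}}}{2} = \frac{n^{\frac{5}{2}} + 2 n^{2}}{2} = n^{2} + \frac{n^{\frac{5}{2}}}{2}$)
$4367 - W{\left(X{\left(5,2 \right)} \right)} = 4367 - \left(\left(\left(- \frac{1}{14}\right) 2\right)^{2} + \frac{\left(\left(- \frac{1}{14}\right) 2\right)^{\frac{5}{2}}}{2}\right) = 4367 - \left(\left(- \frac{1}{7}\right)^{2} + \frac{\left(- \frac{1}{7}\right)^{\frac{5}{2}}}{2}\right) = 4367 - \left(\frac{1}{49} + \frac{\frac{1}{343} i \sqrt{7}}{2}\right) = 4367 - \left(\frac{1}{49} + \frac{i \sqrt{7}}{686}\right) = \frac{213982}{49} - \frac{i \sqrt{7}}{686}$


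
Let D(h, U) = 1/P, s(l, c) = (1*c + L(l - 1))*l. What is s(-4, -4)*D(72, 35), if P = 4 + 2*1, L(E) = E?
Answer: 6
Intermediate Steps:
P = 6 (P = 4 + 2 = 6)
s(l, c) = l*(-1 + c + l) (s(l, c) = (1*c + (l - 1))*l = (c + (-1 + l))*l = (-1 + c + l)*l = l*(-1 + c + l))
D(h, U) = ⅙ (D(h, U) = 1/6 = ⅙)
s(-4, -4)*D(72, 35) = -4*(-1 - 4 - 4)*(⅙) = -4*(-9)*(⅙) = 36*(⅙) = 6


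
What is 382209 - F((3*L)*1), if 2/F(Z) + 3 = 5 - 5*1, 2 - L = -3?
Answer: 1146629/3 ≈ 3.8221e+5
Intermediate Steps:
L = 5 (L = 2 - 1*(-3) = 2 + 3 = 5)
F(Z) = -2/3 (F(Z) = 2/(-3 + (5 - 5*1)) = 2/(-3 + (5 - 5)) = 2/(-3 + 0) = 2/(-3) = 2*(-1/3) = -2/3)
382209 - F((3*L)*1) = 382209 - 1*(-2/3) = 382209 + 2/3 = 1146629/3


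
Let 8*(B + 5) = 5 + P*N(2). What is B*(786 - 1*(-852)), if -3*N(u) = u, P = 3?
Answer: -30303/4 ≈ -7575.8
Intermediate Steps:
N(u) = -u/3
B = -37/8 (B = -5 + (5 + 3*(-1/3*2))/8 = -5 + (5 + 3*(-2/3))/8 = -5 + (5 - 2)/8 = -5 + (1/8)*3 = -5 + 3/8 = -37/8 ≈ -4.6250)
B*(786 - 1*(-852)) = -37*(786 - 1*(-852))/8 = -37*(786 + 852)/8 = -37/8*1638 = -30303/4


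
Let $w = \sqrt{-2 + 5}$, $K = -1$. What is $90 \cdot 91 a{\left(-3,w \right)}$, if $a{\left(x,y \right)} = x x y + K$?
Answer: $-8190 + 73710 \sqrt{3} \approx 1.1948 \cdot 10^{5}$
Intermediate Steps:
$w = \sqrt{3} \approx 1.732$
$a{\left(x,y \right)} = -1 + y x^{2}$ ($a{\left(x,y \right)} = x x y - 1 = x^{2} y - 1 = y x^{2} - 1 = -1 + y x^{2}$)
$90 \cdot 91 a{\left(-3,w \right)} = 90 \cdot 91 \left(-1 + \sqrt{3} \left(-3\right)^{2}\right) = 8190 \left(-1 + \sqrt{3} \cdot 9\right) = 8190 \left(-1 + 9 \sqrt{3}\right) = -8190 + 73710 \sqrt{3}$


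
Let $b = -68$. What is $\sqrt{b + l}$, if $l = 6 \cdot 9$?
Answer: $i \sqrt{14} \approx 3.7417 i$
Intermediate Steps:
$l = 54$
$\sqrt{b + l} = \sqrt{-68 + 54} = \sqrt{-14} = i \sqrt{14}$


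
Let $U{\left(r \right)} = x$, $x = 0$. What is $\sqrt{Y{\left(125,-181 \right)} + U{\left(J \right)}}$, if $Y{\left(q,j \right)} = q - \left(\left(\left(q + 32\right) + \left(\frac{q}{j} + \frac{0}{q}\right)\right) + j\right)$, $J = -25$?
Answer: $\frac{\sqrt{4904014}}{181} \approx 12.235$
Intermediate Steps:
$U{\left(r \right)} = 0$
$Y{\left(q,j \right)} = -32 - j - \frac{q}{j}$ ($Y{\left(q,j \right)} = q - \left(\left(\left(32 + q\right) + \left(\frac{q}{j} + 0\right)\right) + j\right) = q - \left(\left(\left(32 + q\right) + \frac{q}{j}\right) + j\right) = q - \left(\left(32 + q + \frac{q}{j}\right) + j\right) = q - \left(32 + j + q + \frac{q}{j}\right) = -32 - j - \frac{q}{j}$)
$\sqrt{Y{\left(125,-181 \right)} + U{\left(J \right)}} = \sqrt{\left(-32 - -181 - \frac{125}{-181}\right) + 0} = \sqrt{\left(-32 + 181 - 125 \left(- \frac{1}{181}\right)\right) + 0} = \sqrt{\left(-32 + 181 + \frac{125}{181}\right) + 0} = \sqrt{\frac{27094}{181} + 0} = \sqrt{\frac{27094}{181}} = \frac{\sqrt{4904014}}{181}$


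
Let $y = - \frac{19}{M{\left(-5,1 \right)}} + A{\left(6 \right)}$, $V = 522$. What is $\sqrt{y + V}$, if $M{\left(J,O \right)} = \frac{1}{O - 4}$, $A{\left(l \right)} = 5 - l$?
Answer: $17 \sqrt{2} \approx 24.042$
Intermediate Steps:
$M{\left(J,O \right)} = \frac{1}{-4 + O}$
$y = 56$ ($y = - \frac{19}{\frac{1}{-4 + 1}} + \left(5 - 6\right) = - \frac{19}{\frac{1}{-3}} + \left(5 - 6\right) = - \frac{19}{- \frac{1}{3}} - 1 = \left(-19\right) \left(-3\right) - 1 = 57 - 1 = 56$)
$\sqrt{y + V} = \sqrt{56 + 522} = \sqrt{578} = 17 \sqrt{2}$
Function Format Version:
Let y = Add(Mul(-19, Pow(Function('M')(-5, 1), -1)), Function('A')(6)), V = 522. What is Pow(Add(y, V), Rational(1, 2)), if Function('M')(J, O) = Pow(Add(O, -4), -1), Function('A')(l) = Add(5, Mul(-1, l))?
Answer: Mul(17, Pow(2, Rational(1, 2))) ≈ 24.042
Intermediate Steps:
Function('M')(J, O) = Pow(Add(-4, O), -1)
y = 56 (y = Add(Mul(-19, Pow(Pow(Add(-4, 1), -1), -1)), Add(5, Mul(-1, 6))) = Add(Mul(-19, Pow(Pow(-3, -1), -1)), Add(5, -6)) = Add(Mul(-19, Pow(Rational(-1, 3), -1)), -1) = Add(Mul(-19, -3), -1) = Add(57, -1) = 56)
Pow(Add(y, V), Rational(1, 2)) = Pow(Add(56, 522), Rational(1, 2)) = Pow(578, Rational(1, 2)) = Mul(17, Pow(2, Rational(1, 2)))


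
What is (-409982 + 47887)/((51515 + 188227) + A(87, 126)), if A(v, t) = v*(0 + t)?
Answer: -362095/250704 ≈ -1.4443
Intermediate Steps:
A(v, t) = t*v (A(v, t) = v*t = t*v)
(-409982 + 47887)/((51515 + 188227) + A(87, 126)) = (-409982 + 47887)/((51515 + 188227) + 126*87) = -362095/(239742 + 10962) = -362095/250704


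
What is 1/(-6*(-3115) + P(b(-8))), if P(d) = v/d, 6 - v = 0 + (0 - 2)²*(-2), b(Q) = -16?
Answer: 8/149513 ≈ 5.3507e-5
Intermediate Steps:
v = 14 (v = 6 - (0 + (0 - 2)²*(-2)) = 6 - (0 + (-2)²*(-2)) = 6 - (0 + 4*(-2)) = 6 - (0 - 8) = 6 - 1*(-8) = 6 + 8 = 14)
P(d) = 14/d
1/(-6*(-3115) + P(b(-8))) = 1/(-6*(-3115) + 14/(-16)) = 1/(18690 + 14*(-1/16)) = 1/(18690 - 7/8) = 1/(149513/8) = 8/149513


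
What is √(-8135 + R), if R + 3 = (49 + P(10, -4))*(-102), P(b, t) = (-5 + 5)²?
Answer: 4*I*√821 ≈ 114.61*I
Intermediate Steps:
P(b, t) = 0 (P(b, t) = 0² = 0)
R = -5001 (R = -3 + (49 + 0)*(-102) = -3 + 49*(-102) = -3 - 4998 = -5001)
√(-8135 + R) = √(-8135 - 5001) = √(-13136) = 4*I*√821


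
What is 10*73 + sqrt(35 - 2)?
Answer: 730 + sqrt(33) ≈ 735.74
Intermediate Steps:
10*73 + sqrt(35 - 2) = 730 + sqrt(33)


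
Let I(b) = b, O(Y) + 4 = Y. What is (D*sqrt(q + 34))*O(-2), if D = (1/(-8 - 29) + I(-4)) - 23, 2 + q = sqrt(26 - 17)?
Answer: 6000*sqrt(35)/37 ≈ 959.36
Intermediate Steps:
O(Y) = -4 + Y
q = 1 (q = -2 + sqrt(26 - 17) = -2 + sqrt(9) = -2 + 3 = 1)
D = -1000/37 (D = (1/(-8 - 29) - 4) - 23 = (1/(-37) - 4) - 23 = (-1/37 - 4) - 23 = -149/37 - 23 = -1000/37 ≈ -27.027)
(D*sqrt(q + 34))*O(-2) = (-1000*sqrt(1 + 34)/37)*(-4 - 2) = -1000*sqrt(35)/37*(-6) = 6000*sqrt(35)/37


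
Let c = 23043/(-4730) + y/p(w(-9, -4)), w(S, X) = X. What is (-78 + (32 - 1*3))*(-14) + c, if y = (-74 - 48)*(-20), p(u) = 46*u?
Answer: 72657301/108790 ≈ 667.87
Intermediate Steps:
y = 2440 (y = -122*(-20) = 2440)
c = -1972639/108790 (c = 23043/(-4730) + 2440/((46*(-4))) = 23043*(-1/4730) + 2440/(-184) = -23043/4730 + 2440*(-1/184) = -23043/4730 - 305/23 = -1972639/108790 ≈ -18.133)
(-78 + (32 - 1*3))*(-14) + c = (-78 + (32 - 1*3))*(-14) - 1972639/108790 = (-78 + (32 - 3))*(-14) - 1972639/108790 = (-78 + 29)*(-14) - 1972639/108790 = -49*(-14) - 1972639/108790 = 686 - 1972639/108790 = 72657301/108790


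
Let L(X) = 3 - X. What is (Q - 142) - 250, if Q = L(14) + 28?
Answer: -375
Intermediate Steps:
Q = 17 (Q = (3 - 1*14) + 28 = (3 - 14) + 28 = -11 + 28 = 17)
(Q - 142) - 250 = (17 - 142) - 250 = -125 - 250 = -375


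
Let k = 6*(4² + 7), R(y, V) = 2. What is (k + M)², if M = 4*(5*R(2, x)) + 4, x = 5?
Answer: 33124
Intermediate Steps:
M = 44 (M = 4*(5*2) + 4 = 4*10 + 4 = 40 + 4 = 44)
k = 138 (k = 6*(16 + 7) = 6*23 = 138)
(k + M)² = (138 + 44)² = 182² = 33124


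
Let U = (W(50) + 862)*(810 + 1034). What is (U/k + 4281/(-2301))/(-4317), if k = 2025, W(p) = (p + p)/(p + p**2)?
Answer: -62033022047/341957880225 ≈ -0.18141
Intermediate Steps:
W(p) = 2*p/(p + p**2) (W(p) = (2*p)/(p + p**2) = 2*p/(p + p**2))
U = 81069616/51 (U = (2/(1 + 50) + 862)*(810 + 1034) = (2/51 + 862)*1844 = (43964/51)*1844 = 81069616/51 ≈ 1.5896e+6)
(U/k + 4281/(-2301))/(-4317) = ((81069616/51)/2025 + 4281/(-2301))/(-4317) = ((81069616/51)*(1/2025) + 4281*(-1/2301))*(-1/4317) = (81069616/103275 - 1427/767)*(-1/4317) = (62033022047/79211925)*(-1/4317) = -62033022047/341957880225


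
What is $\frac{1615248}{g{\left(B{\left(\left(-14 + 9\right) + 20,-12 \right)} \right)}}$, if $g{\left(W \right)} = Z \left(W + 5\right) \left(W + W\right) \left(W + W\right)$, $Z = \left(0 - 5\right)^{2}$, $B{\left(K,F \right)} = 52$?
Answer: $\frac{33651}{321100} \approx 0.1048$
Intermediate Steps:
$Z = 25$ ($Z = \left(-5\right)^{2} = 25$)
$g{\left(W \right)} = 100 W^{2} \left(5 + W\right)$ ($g{\left(W \right)} = 25 \left(W + 5\right) \left(W + W\right) \left(W + W\right) = 25 \left(5 + W\right) 2 W 2 W = 25 \cdot 2 W \left(5 + W\right) 2 W = 50 W \left(5 + W\right) 2 W = 100 W^{2} \left(5 + W\right)$)
$\frac{1615248}{g{\left(B{\left(\left(-14 + 9\right) + 20,-12 \right)} \right)}} = \frac{1615248}{100 \cdot 52^{2} \left(5 + 52\right)} = \frac{1615248}{100 \cdot 2704 \cdot 57} = \frac{1615248}{15412800} = 1615248 \cdot \frac{1}{15412800} = \frac{33651}{321100}$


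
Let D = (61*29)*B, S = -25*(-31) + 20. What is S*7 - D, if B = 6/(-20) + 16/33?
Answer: 1728541/330 ≈ 5238.0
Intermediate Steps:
S = 795 (S = 775 + 20 = 795)
B = 61/330 (B = 6*(-1/20) + 16*(1/33) = -3/10 + 16/33 = 61/330 ≈ 0.18485)
D = 107909/330 (D = (61*29)*(61/330) = 1769*(61/330) = 107909/330 ≈ 327.00)
S*7 - D = 795*7 - 1*107909/330 = 5565 - 107909/330 = 1728541/330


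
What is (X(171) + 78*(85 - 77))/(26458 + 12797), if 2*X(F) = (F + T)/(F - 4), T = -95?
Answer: 104246/6555585 ≈ 0.015902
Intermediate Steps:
X(F) = (-95 + F)/(2*(-4 + F)) (X(F) = ((F - 95)/(F - 4))/2 = ((-95 + F)/(-4 + F))/2 = (-95 + F)/(2*(-4 + F)))
(X(171) + 78*(85 - 77))/(26458 + 12797) = ((-95 + 171)/(2*(-4 + 171)) + 78*(85 - 77))/(26458 + 12797) = ((½)*76/167 + 78*8)/39255 = ((½)*(1/167)*76 + 624)*(1/39255) = (38/167 + 624)*(1/39255) = (104246/167)*(1/39255) = 104246/6555585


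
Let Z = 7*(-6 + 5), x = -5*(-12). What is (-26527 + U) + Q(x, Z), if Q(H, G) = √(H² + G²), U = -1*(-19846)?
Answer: -6681 + √3649 ≈ -6620.6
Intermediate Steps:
x = 60
Z = -7 (Z = 7*(-1) = -7)
U = 19846
Q(H, G) = √(G² + H²)
(-26527 + U) + Q(x, Z) = (-26527 + 19846) + √((-7)² + 60²) = -6681 + √(49 + 3600) = -6681 + √3649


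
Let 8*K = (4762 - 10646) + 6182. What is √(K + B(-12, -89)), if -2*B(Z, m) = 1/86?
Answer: √275458/86 ≈ 6.1028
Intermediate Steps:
B(Z, m) = -1/172 (B(Z, m) = -½/86 = -½*1/86 = -1/172)
K = 149/4 (K = ((4762 - 10646) + 6182)/8 = (-5884 + 6182)/8 = (⅛)*298 = 149/4 ≈ 37.250)
√(K + B(-12, -89)) = √(149/4 - 1/172) = √(3203/86) = √275458/86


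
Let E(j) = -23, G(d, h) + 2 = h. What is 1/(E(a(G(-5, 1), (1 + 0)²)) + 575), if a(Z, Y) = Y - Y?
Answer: 1/552 ≈ 0.0018116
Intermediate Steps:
G(d, h) = -2 + h
a(Z, Y) = 0
1/(E(a(G(-5, 1), (1 + 0)²)) + 575) = 1/(-23 + 575) = 1/552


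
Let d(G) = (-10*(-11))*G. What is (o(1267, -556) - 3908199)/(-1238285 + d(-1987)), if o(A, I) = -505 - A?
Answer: 3909971/1456855 ≈ 2.6838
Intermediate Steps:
d(G) = 110*G
(o(1267, -556) - 3908199)/(-1238285 + d(-1987)) = ((-505 - 1*1267) - 3908199)/(-1238285 + 110*(-1987)) = ((-505 - 1267) - 3908199)/(-1238285 - 218570) = (-1772 - 3908199)/(-1456855) = -3909971*(-1/1456855) = 3909971/1456855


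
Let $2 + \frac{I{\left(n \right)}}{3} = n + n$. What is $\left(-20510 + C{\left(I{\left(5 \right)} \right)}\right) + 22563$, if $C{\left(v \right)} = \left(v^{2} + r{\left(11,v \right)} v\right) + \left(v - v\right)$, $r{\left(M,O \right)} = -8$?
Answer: $2437$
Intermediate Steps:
$I{\left(n \right)} = -6 + 6 n$ ($I{\left(n \right)} = -6 + 3 \left(n + n\right) = -6 + 3 \cdot 2 n = -6 + 6 n$)
$C{\left(v \right)} = v^{2} - 8 v$ ($C{\left(v \right)} = \left(v^{2} - 8 v\right) + \left(v - v\right) = \left(v^{2} - 8 v\right) + 0 = v^{2} - 8 v$)
$\left(-20510 + C{\left(I{\left(5 \right)} \right)}\right) + 22563 = \left(-20510 + \left(-6 + 6 \cdot 5\right) \left(-8 + \left(-6 + 6 \cdot 5\right)\right)\right) + 22563 = \left(-20510 + \left(-6 + 30\right) \left(-8 + \left(-6 + 30\right)\right)\right) + 22563 = \left(-20510 + 24 \left(-8 + 24\right)\right) + 22563 = \left(-20510 + 24 \cdot 16\right) + 22563 = \left(-20510 + 384\right) + 22563 = -20126 + 22563 = 2437$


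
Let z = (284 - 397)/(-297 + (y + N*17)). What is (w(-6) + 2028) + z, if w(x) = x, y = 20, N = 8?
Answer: 285215/141 ≈ 2022.8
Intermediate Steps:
z = 113/141 (z = (284 - 397)/(-297 + (20 + 8*17)) = -113/(-297 + (20 + 136)) = -113/(-297 + 156) = -113/(-141) = -113*(-1/141) = 113/141 ≈ 0.80142)
(w(-6) + 2028) + z = (-6 + 2028) + 113/141 = 2022 + 113/141 = 285215/141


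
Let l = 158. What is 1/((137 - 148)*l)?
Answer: -1/1738 ≈ -0.00057537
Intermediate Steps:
1/((137 - 148)*l) = 1/((137 - 148)*158) = 1/(-11*158) = 1/(-1738) = -1/1738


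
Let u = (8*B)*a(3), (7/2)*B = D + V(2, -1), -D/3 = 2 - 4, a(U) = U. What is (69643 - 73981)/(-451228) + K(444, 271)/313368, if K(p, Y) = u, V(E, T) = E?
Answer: 201854255/20620893986 ≈ 0.0097888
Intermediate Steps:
D = 6 (D = -3*(2 - 4) = -3*(-2) = 6)
B = 16/7 (B = 2*(6 + 2)/7 = (2/7)*8 = 16/7 ≈ 2.2857)
u = 384/7 (u = (8*(16/7))*3 = (128/7)*3 = 384/7 ≈ 54.857)
K(p, Y) = 384/7
(69643 - 73981)/(-451228) + K(444, 271)/313368 = (69643 - 73981)/(-451228) + (384/7)/313368 = -4338*(-1/451228) + (384/7)*(1/313368) = 2169/225614 + 16/91399 = 201854255/20620893986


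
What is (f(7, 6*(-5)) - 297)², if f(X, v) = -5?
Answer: 91204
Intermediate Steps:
(f(7, 6*(-5)) - 297)² = (-5 - 297)² = (-302)² = 91204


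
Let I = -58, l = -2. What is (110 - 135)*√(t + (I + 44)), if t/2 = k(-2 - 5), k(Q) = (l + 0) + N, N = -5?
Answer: -50*I*√7 ≈ -132.29*I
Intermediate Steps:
k(Q) = -7 (k(Q) = (-2 + 0) - 5 = -2 - 5 = -7)
t = -14 (t = 2*(-7) = -14)
(110 - 135)*√(t + (I + 44)) = (110 - 135)*√(-14 + (-58 + 44)) = -25*√(-14 - 14) = -50*I*√7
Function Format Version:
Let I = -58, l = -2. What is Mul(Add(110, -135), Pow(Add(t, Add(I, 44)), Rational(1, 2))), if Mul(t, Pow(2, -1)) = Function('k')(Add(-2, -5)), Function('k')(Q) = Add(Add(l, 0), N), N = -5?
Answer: Mul(-50, I, Pow(7, Rational(1, 2))) ≈ Mul(-132.29, I)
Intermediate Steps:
Function('k')(Q) = -7 (Function('k')(Q) = Add(Add(-2, 0), -5) = Add(-2, -5) = -7)
t = -14 (t = Mul(2, -7) = -14)
Mul(Add(110, -135), Pow(Add(t, Add(I, 44)), Rational(1, 2))) = Mul(Add(110, -135), Pow(Add(-14, Add(-58, 44)), Rational(1, 2))) = Mul(-25, Pow(Add(-14, -14), Rational(1, 2))) = Mul(-25, Pow(-28, Rational(1, 2))) = Mul(-25, Mul(2, I, Pow(7, Rational(1, 2)))) = Mul(-50, I, Pow(7, Rational(1, 2)))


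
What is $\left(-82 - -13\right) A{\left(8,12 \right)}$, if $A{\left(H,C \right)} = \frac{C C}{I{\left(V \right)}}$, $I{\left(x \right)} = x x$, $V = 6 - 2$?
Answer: $-621$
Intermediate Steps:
$V = 4$ ($V = 6 - 2 = 4$)
$I{\left(x \right)} = x^{2}$
$A{\left(H,C \right)} = \frac{C^{2}}{16}$ ($A{\left(H,C \right)} = \frac{C C}{4^{2}} = \frac{C^{2}}{16}$)
$\left(-82 - -13\right) A{\left(8,12 \right)} = \left(-82 - -13\right) \frac{12^{2}}{16} = \left(-82 + 13\right) \frac{1}{16} \cdot 144 = \left(-69\right) 9 = -621$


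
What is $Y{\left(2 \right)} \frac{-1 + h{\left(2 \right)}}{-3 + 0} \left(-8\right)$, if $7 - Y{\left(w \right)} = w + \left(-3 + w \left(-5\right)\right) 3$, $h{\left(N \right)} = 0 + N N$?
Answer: $352$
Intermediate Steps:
$h{\left(N \right)} = N^{2}$ ($h{\left(N \right)} = 0 + N^{2} = N^{2}$)
$Y{\left(w \right)} = 16 + 14 w$ ($Y{\left(w \right)} = 7 - \left(w + \left(-3 + w \left(-5\right)\right) 3\right) = 7 - \left(w + \left(-3 - 5 w\right) 3\right) = 7 - \left(w - \left(9 + 15 w\right)\right) = 7 - \left(-9 - 14 w\right) = 7 + \left(9 + 14 w\right) = 16 + 14 w$)
$Y{\left(2 \right)} \frac{-1 + h{\left(2 \right)}}{-3 + 0} \left(-8\right) = \left(16 + 14 \cdot 2\right) \frac{-1 + 2^{2}}{-3 + 0} \left(-8\right) = \left(16 + 28\right) \frac{-1 + 4}{-3} \left(-8\right) = 44 \cdot 3 \left(- \frac{1}{3}\right) \left(-8\right) = 44 \left(-1\right) \left(-8\right) = \left(-44\right) \left(-8\right) = 352$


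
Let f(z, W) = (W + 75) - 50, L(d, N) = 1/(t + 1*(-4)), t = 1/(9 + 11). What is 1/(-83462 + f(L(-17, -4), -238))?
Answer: -1/83675 ≈ -1.1951e-5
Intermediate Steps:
t = 1/20 ≈ 0.050000
L(d, N) = -20/79 (L(d, N) = 1/(1/20 + 1*(-4)) = 1/(1/20 - 4) = 1/(-79/20) = -20/79)
f(z, W) = 25 + W (f(z, W) = (75 + W) - 50 = 25 + W)
1/(-83462 + f(L(-17, -4), -238)) = 1/(-83462 + (25 - 238)) = 1/(-83462 - 213) = 1/(-83675) = -1/83675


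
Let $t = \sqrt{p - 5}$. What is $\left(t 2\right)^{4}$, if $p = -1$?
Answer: $576$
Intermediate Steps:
$t = i \sqrt{6}$ ($t = \sqrt{-1 - 5} = \sqrt{-6} = i \sqrt{6} \approx 2.4495 i$)
$\left(t 2\right)^{4} = \left(i \sqrt{6} \cdot 2\right)^{4} = \left(2 i \sqrt{6}\right)^{4} = 576$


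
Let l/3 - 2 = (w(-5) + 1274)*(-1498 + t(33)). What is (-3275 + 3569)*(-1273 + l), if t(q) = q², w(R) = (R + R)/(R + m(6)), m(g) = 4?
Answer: -463560090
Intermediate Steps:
w(R) = 2*R/(4 + R) (w(R) = (R + R)/(R + 4) = (2*R)/(4 + R) = 2*R/(4 + R))
l = -1575462 (l = 6 + 3*((2*(-5)/(4 - 5) + 1274)*(-1498 + 33²)) = 6 + 3*((2*(-5)/(-1) + 1274)*(-1498 + 1089)) = 6 + 3*((2*(-5)*(-1) + 1274)*(-409)) = 6 + 3*((10 + 1274)*(-409)) = 6 + 3*(1284*(-409)) = 6 + 3*(-525156) = 6 - 1575468 = -1575462)
(-3275 + 3569)*(-1273 + l) = (-3275 + 3569)*(-1273 - 1575462) = 294*(-1576735) = -463560090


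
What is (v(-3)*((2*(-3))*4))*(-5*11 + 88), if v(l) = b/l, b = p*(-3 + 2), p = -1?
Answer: 264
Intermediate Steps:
b = 1 (b = -(-3 + 2) = -1*(-1) = 1)
v(l) = 1/l
(v(-3)*((2*(-3))*4))*(-5*11 + 88) = (((2*(-3))*4)/(-3))*(-5*11 + 88) = (-(-2)*4)*(-55 + 88) = -⅓*(-24)*33 = 8*33 = 264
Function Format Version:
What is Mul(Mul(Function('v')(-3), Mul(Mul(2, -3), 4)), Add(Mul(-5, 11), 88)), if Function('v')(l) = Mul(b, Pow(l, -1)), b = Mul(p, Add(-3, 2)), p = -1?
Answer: 264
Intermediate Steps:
b = 1 (b = Mul(-1, Add(-3, 2)) = Mul(-1, -1) = 1)
Function('v')(l) = Pow(l, -1) (Function('v')(l) = Mul(1, Pow(l, -1)) = Pow(l, -1))
Mul(Mul(Function('v')(-3), Mul(Mul(2, -3), 4)), Add(Mul(-5, 11), 88)) = Mul(Mul(Pow(-3, -1), Mul(Mul(2, -3), 4)), Add(Mul(-5, 11), 88)) = Mul(Mul(Rational(-1, 3), Mul(-6, 4)), Add(-55, 88)) = Mul(Mul(Rational(-1, 3), -24), 33) = Mul(8, 33) = 264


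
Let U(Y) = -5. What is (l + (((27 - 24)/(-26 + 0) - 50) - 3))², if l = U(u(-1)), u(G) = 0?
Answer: 2283121/676 ≈ 3377.4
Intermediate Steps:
l = -5
(l + (((27 - 24)/(-26 + 0) - 50) - 3))² = (-5 + (((27 - 24)/(-26 + 0) - 50) - 3))² = (-5 + ((3/(-26) - 50) - 3))² = (-5 + ((3*(-1/26) - 50) - 3))² = (-5 + ((-3/26 - 50) - 3))² = (-5 + (-1303/26 - 3))² = (-5 - 1381/26)² = (-1511/26)² = 2283121/676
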